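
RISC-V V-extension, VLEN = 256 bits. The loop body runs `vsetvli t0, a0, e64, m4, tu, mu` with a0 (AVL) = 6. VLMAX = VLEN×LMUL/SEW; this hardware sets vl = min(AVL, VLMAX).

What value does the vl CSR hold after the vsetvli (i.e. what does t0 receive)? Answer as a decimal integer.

VLMAX = (256 × 4) / 64 = 16 lanes
vl ← min(6, 16) = 6

vl = 6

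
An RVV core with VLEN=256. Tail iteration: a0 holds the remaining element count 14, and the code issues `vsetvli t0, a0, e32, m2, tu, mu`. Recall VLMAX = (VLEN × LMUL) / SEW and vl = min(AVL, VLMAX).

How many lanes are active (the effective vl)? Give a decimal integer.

VLMAX = VLEN×LMUL/SEW = 256×2/32 = 16
vl ← min(14, 16) = 14

vl = 14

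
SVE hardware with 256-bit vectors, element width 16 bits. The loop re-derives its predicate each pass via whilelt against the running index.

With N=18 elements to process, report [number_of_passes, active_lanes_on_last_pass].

[iterations, last_vl] = [2, 2]

256-bit reg / 16-bit elem → 16 lanes
N=18: ⌈18/16⌉ = 2 iters; last vl = 18 − 1×16 = 2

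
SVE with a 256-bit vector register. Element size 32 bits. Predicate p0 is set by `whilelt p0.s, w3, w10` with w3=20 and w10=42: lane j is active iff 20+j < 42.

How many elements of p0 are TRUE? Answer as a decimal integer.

vl = 8

register lanes = 256/32 = 8
whilelt: lane j active iff 20+j < 42 → j < 22 → 8 active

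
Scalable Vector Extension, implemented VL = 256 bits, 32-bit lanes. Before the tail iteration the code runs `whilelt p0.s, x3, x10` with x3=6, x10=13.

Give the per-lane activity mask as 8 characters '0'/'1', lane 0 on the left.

register lanes = 256/32 = 8
p0[j] = (6+j < 13); true for j=0..6 → 7 lanes set
bits (lane 0 leftmost): 11111110

predicate = 11111110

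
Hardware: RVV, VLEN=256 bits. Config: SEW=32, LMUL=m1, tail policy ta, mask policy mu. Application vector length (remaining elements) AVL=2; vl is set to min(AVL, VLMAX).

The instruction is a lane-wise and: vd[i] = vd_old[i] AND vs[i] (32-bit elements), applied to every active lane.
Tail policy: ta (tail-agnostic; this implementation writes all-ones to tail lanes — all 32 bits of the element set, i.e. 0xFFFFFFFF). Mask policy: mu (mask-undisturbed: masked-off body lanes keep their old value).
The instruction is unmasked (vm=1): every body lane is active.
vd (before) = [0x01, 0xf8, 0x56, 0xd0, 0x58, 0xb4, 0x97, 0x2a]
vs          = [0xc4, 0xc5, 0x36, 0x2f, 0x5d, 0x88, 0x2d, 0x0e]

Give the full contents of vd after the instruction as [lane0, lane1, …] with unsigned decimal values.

vd = [0, 192, 4294967295, 4294967295, 4294967295, 4294967295, 4294967295, 4294967295]

lanes per group: 256·1/32 = 8
vl ← min(2, 8) = 2
lane  0: and(0x01,0xc4) ⇒ 0x00
lane  1: and(0xf8,0xc5) ⇒ 0xc0
lane  2: tail/ones ⇒ 0xffffffff
lane  3: tail/ones ⇒ 0xffffffff
lane  4: tail/ones ⇒ 0xffffffff
lane  5: tail/ones ⇒ 0xffffffff
lane  6: tail/ones ⇒ 0xffffffff
lane  7: tail/ones ⇒ 0xffffffff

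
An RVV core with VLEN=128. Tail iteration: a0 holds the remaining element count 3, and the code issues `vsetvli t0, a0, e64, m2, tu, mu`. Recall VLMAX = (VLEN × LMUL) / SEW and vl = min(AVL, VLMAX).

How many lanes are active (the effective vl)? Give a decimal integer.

vl = 3

VLMAX = (128 × 2) / 64 = 4 lanes
vl ← min(3, 4) = 3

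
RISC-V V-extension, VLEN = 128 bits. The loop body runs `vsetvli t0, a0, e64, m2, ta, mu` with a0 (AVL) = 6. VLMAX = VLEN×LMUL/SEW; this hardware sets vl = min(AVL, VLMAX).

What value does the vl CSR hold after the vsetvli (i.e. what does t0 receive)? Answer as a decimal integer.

lanes per group: 128·2/64 = 4
vl = min(AVL, VLMAX) = min(6, 4) = 4

vl = 4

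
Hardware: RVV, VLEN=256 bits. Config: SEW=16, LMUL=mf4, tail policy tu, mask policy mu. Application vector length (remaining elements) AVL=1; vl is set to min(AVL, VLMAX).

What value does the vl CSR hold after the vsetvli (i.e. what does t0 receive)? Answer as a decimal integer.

lanes per group: 256·1/4/16 = 4
AVL=1 ≤ VLMAX=4, so vl = 1

vl = 1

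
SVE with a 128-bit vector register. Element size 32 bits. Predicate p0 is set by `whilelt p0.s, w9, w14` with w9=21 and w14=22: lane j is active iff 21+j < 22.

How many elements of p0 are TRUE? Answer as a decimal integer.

vl = 1

register lanes = 128/32 = 4
p0[j] = (21+j < 22); true for j=0..0 → 1 lanes set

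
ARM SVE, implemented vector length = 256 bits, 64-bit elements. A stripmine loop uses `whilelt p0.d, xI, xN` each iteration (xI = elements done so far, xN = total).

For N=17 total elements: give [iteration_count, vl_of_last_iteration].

[iterations, last_vl] = [5, 1]

register lanes = 256/64 = 4
17 elements at 4/iter → 5 passes, remainder 1 on the last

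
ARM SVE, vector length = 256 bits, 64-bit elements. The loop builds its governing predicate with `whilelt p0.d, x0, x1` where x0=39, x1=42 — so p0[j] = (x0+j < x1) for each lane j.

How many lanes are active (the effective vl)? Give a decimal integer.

256-bit reg / 64-bit elem → 4 lanes
p0[j] = (39+j < 42); true for j=0..2 → 3 lanes set

vl = 3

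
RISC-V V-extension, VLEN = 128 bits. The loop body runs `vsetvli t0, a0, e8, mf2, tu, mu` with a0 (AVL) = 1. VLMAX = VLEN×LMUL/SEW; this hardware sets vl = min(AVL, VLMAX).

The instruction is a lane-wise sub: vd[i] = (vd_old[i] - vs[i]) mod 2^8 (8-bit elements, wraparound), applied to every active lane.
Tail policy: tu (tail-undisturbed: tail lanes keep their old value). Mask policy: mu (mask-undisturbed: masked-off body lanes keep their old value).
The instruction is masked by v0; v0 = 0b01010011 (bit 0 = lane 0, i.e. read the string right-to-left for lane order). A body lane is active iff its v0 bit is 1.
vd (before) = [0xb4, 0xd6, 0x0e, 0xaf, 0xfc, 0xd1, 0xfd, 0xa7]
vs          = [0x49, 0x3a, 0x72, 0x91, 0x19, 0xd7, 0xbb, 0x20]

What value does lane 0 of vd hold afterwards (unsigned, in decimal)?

VLMAX = (128 × 1/2) / 8 = 8 lanes
vl ← min(1, 8) = 1
vd[0] sub(0xb4,0x49) -> 0x6b
vd[1] tail/keep -> 0xd6
vd[2] tail/keep -> 0x0e
vd[3] tail/keep -> 0xaf
vd[4] tail/keep -> 0xfc
vd[5] tail/keep -> 0xd1
vd[6] tail/keep -> 0xfd
vd[7] tail/keep -> 0xa7

vd[0] = 107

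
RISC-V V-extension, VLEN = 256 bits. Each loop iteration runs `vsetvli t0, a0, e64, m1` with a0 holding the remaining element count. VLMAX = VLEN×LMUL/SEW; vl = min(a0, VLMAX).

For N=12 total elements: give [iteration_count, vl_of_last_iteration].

[iterations, last_vl] = [3, 4]

lanes per group: 256·1/64 = 4
iterations = ceil(12/4) = 3; final-pass vl = 4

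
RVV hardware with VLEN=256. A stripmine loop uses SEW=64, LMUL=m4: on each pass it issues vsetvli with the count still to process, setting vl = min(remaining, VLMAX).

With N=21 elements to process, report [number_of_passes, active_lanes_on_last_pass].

lanes per group: 256·4/64 = 16
iterations = ceil(21/16) = 2; final-pass vl = 5

[iterations, last_vl] = [2, 5]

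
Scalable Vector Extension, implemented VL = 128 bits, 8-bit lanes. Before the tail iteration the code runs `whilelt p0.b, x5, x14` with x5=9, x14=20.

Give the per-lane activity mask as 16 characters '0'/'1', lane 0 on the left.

lane count: 128 div 8 = 16
p0[j] = (9+j < 20); true for j=0..10 → 11 lanes set
bits (lane 0 leftmost): 1111111111100000

predicate = 1111111111100000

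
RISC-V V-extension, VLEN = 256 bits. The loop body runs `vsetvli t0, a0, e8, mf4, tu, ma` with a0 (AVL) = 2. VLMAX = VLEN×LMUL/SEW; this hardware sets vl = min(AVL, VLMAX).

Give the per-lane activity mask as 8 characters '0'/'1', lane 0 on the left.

lanes per group: 256·1/4/8 = 8
vl = min(AVL, VLMAX) = min(2, 8) = 2
bits (lane 0 leftmost): 11000000

predicate = 11000000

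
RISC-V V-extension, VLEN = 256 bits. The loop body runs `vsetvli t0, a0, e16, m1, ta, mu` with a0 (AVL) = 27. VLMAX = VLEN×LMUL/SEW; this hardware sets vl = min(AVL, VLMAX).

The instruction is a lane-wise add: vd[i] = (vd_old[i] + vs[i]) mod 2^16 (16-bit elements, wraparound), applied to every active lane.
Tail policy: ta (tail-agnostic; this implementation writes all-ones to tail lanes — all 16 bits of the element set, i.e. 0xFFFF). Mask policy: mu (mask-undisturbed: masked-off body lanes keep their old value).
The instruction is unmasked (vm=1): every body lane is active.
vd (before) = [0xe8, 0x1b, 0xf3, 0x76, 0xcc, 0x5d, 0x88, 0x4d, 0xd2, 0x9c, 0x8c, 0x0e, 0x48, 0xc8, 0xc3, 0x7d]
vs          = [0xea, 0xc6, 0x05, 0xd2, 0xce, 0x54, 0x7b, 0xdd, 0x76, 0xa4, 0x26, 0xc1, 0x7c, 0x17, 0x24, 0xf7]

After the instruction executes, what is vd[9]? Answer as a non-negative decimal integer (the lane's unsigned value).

lanes per group: 256·1/16 = 16
vl ← min(27, 16) = 16
vd[0] add(0xe8,0xea) -> 0x1d2
vd[1] add(0x1b,0xc6) -> 0xe1
vd[2] add(0xf3,0x05) -> 0xf8
vd[3] add(0x76,0xd2) -> 0x148
vd[4] add(0xcc,0xce) -> 0x19a
vd[5] add(0x5d,0x54) -> 0xb1
vd[6] add(0x88,0x7b) -> 0x103
vd[7] add(0x4d,0xdd) -> 0x12a
vd[8] add(0xd2,0x76) -> 0x148
vd[9] add(0x9c,0xa4) -> 0x140
vd[10] add(0x8c,0x26) -> 0xb2
vd[11] add(0x0e,0xc1) -> 0xcf
vd[12] add(0x48,0x7c) -> 0xc4
vd[13] add(0xc8,0x17) -> 0xdf
vd[14] add(0xc3,0x24) -> 0xe7
vd[15] add(0x7d,0xf7) -> 0x174

vd[9] = 320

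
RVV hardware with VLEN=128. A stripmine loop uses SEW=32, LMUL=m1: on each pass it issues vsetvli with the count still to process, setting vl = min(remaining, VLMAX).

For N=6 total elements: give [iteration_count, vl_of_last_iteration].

VLMAX = (128 × 1) / 32 = 4 lanes
6 elements at 4/iter → 2 passes, remainder 2 on the last

[iterations, last_vl] = [2, 2]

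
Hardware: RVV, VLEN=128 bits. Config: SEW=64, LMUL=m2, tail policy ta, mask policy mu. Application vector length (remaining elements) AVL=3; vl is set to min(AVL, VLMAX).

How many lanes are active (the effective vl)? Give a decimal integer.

vl = 3

lanes per group: 128·2/64 = 4
AVL=3 ≤ VLMAX=4, so vl = 3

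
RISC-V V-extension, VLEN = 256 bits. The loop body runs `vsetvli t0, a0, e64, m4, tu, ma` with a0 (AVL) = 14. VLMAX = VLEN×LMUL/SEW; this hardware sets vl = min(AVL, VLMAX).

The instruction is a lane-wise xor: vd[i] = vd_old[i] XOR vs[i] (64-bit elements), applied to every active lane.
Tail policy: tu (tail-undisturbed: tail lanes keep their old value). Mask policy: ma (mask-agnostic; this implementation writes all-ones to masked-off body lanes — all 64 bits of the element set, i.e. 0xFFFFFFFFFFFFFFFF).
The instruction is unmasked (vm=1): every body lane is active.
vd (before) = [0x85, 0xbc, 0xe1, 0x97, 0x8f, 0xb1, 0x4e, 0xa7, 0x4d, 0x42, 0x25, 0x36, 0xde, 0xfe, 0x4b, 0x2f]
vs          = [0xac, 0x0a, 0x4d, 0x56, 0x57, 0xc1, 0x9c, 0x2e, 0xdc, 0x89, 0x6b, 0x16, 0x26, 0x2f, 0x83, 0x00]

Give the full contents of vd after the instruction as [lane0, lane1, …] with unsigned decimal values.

vd = [41, 182, 172, 193, 216, 112, 210, 137, 145, 203, 78, 32, 248, 209, 75, 47]

lanes per group: 256·4/64 = 16
vl = min(AVL, VLMAX) = min(14, 16) = 14
  i=0: xor(0x85,0xac) → 41
  i=1: xor(0xbc,0x0a) → 182
  i=2: xor(0xe1,0x4d) → 172
  i=3: xor(0x97,0x56) → 193
  i=4: xor(0x8f,0x57) → 216
  i=5: xor(0xb1,0xc1) → 112
  i=6: xor(0x4e,0x9c) → 210
  i=7: xor(0xa7,0x2e) → 137
  i=8: xor(0x4d,0xdc) → 145
  i=9: xor(0x42,0x89) → 203
  i=10: xor(0x25,0x6b) → 78
  i=11: xor(0x36,0x16) → 32
  i=12: xor(0xde,0x26) → 248
  i=13: xor(0xfe,0x2f) → 209
  i=14: tail/keep → 75
  i=15: tail/keep → 47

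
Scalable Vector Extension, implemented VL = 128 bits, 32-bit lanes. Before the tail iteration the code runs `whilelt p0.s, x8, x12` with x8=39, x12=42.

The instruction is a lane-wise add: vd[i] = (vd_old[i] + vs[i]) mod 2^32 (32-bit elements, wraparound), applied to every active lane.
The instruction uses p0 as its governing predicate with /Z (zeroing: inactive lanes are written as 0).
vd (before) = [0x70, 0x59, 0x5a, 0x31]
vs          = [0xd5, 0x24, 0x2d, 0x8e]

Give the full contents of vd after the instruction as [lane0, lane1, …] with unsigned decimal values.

vd = [325, 125, 135, 0]

128-bit reg / 32-bit elem → 4 lanes
active while 39+j < 42, i.e. j ∈ [0,3) capped at 4 ⇒ 3
[0] add(0x70,0xd5) = 0x145
[1] add(0x59,0x24) = 0x7d
[2] add(0x5a,0x2d) = 0x87
[3] tail/zero = 0x00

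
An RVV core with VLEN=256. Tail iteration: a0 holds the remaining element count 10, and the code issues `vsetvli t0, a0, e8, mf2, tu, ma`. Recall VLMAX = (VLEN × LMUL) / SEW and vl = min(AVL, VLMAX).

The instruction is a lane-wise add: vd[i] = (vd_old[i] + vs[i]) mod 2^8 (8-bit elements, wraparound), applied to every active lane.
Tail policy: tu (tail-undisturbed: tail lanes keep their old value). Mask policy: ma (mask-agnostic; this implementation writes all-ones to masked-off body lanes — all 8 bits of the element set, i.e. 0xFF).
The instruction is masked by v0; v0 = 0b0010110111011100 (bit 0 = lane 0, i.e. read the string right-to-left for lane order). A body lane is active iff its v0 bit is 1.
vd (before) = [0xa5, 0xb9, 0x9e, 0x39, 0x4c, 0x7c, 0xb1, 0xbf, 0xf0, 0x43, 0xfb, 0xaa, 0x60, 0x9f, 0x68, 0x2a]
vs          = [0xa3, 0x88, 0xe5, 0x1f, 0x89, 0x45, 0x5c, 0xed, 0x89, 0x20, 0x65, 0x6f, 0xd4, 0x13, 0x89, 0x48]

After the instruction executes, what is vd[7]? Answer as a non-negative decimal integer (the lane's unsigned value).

vd[7] = 172

lanes per group: 256·1/2/8 = 16
vl = min(AVL, VLMAX) = min(10, 16) = 10
lane  0: mask-off/ones ⇒ 0xff
lane  1: mask-off/ones ⇒ 0xff
lane  2: add(0x9e,0xe5) ⇒ 0x83
lane  3: add(0x39,0x1f) ⇒ 0x58
lane  4: add(0x4c,0x89) ⇒ 0xd5
lane  5: mask-off/ones ⇒ 0xff
lane  6: add(0xb1,0x5c) ⇒ 0x0d
lane  7: add(0xbf,0xed) ⇒ 0xac
lane  8: add(0xf0,0x89) ⇒ 0x79
lane  9: mask-off/ones ⇒ 0xff
lane 10: tail/keep ⇒ 0xfb
lane 11: tail/keep ⇒ 0xaa
lane 12: tail/keep ⇒ 0x60
lane 13: tail/keep ⇒ 0x9f
lane 14: tail/keep ⇒ 0x68
lane 15: tail/keep ⇒ 0x2a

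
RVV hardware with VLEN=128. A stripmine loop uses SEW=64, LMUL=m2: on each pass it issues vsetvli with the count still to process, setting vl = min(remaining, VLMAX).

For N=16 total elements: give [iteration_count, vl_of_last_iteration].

lanes per group: 128·2/64 = 4
N=16: ⌈16/4⌉ = 4 iters; last vl = 16 − 3×4 = 4

[iterations, last_vl] = [4, 4]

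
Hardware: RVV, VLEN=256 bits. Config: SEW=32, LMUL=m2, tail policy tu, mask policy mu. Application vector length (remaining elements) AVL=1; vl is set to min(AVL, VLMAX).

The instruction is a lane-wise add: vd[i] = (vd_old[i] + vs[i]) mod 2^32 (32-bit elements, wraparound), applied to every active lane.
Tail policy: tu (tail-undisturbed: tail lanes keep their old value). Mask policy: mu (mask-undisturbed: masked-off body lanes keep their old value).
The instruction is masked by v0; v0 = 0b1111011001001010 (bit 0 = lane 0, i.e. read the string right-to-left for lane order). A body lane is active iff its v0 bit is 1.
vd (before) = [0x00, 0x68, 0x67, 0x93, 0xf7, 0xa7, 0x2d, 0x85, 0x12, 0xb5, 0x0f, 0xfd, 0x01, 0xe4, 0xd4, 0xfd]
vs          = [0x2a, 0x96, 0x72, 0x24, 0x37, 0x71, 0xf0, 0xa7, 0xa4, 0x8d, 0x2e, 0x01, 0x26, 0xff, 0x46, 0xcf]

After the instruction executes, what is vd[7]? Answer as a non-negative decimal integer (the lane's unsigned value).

VLMAX = VLEN×LMUL/SEW = 256×2/32 = 16
AVL=1 ≤ VLMAX=16, so vl = 1
  i=0: mask-off/keep → 0
  i=1: tail/keep → 104
  i=2: tail/keep → 103
  i=3: tail/keep → 147
  i=4: tail/keep → 247
  i=5: tail/keep → 167
  i=6: tail/keep → 45
  i=7: tail/keep → 133
  i=8: tail/keep → 18
  i=9: tail/keep → 181
  i=10: tail/keep → 15
  i=11: tail/keep → 253
  i=12: tail/keep → 1
  i=13: tail/keep → 228
  i=14: tail/keep → 212
  i=15: tail/keep → 253

vd[7] = 133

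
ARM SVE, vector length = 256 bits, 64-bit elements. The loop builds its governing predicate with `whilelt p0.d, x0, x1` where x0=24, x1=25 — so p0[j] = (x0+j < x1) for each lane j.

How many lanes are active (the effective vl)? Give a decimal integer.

lane count: 256 div 64 = 4
active while 24+j < 25, i.e. j ∈ [0,1) capped at 4 ⇒ 1

vl = 1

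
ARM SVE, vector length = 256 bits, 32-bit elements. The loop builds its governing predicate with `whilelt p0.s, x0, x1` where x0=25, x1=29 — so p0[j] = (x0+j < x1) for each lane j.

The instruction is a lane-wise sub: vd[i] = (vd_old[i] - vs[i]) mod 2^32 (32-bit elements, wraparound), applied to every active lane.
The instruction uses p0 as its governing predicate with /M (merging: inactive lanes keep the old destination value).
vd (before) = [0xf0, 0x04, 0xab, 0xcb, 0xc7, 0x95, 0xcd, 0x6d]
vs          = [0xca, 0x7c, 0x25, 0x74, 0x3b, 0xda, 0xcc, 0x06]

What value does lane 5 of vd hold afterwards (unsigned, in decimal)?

256-bit reg / 32-bit elem → 8 lanes
whilelt: lane j active iff 25+j < 29 → j < 4 → 4 active
[0] sub(0xf0,0xca) = 0x26
[1] sub(0x04,0x7c) = 0xffffff88
[2] sub(0xab,0x25) = 0x86
[3] sub(0xcb,0x74) = 0x57
[4] tail/keep = 0xc7
[5] tail/keep = 0x95
[6] tail/keep = 0xcd
[7] tail/keep = 0x6d

vd[5] = 149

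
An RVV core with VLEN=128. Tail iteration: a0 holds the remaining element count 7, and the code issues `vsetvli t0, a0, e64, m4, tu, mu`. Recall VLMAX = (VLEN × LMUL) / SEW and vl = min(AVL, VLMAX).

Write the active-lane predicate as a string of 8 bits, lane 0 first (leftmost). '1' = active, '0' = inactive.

predicate = 11111110

VLMAX = VLEN×LMUL/SEW = 128×4/64 = 8
vl ← min(7, 8) = 7
bits (lane 0 leftmost): 11111110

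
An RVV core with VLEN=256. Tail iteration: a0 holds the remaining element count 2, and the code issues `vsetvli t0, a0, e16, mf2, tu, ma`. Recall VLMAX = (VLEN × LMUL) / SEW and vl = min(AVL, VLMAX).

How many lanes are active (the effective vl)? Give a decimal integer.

VLMAX = VLEN×LMUL/SEW = 256×1/2/16 = 8
AVL=2 ≤ VLMAX=8, so vl = 2

vl = 2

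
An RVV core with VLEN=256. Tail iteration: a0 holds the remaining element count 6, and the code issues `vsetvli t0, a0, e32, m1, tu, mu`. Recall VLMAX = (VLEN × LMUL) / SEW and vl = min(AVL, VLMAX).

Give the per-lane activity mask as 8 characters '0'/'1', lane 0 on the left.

VLMAX = VLEN×LMUL/SEW = 256×1/32 = 8
vl = min(AVL, VLMAX) = min(6, 8) = 6
bits (lane 0 leftmost): 11111100

predicate = 11111100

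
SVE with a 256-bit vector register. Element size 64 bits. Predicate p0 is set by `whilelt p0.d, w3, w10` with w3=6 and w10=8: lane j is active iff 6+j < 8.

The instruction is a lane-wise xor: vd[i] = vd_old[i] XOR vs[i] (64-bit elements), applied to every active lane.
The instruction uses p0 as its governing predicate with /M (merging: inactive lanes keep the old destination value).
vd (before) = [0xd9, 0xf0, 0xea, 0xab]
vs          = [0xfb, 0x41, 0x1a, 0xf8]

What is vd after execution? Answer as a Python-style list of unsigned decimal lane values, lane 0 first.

lane count: 256 div 64 = 4
p0[j] = (6+j < 8); true for j=0..1 → 2 lanes set
lane  0: xor(0xd9,0xfb) ⇒ 0x22
lane  1: xor(0xf0,0x41) ⇒ 0xb1
lane  2: tail/keep ⇒ 0xea
lane  3: tail/keep ⇒ 0xab

vd = [34, 177, 234, 171]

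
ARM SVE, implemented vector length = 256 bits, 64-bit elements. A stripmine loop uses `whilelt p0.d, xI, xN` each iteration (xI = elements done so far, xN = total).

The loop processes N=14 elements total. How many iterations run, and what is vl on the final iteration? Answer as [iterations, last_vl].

[iterations, last_vl] = [4, 2]

lane count: 256 div 64 = 4
iterations = ceil(14/4) = 4; final-pass vl = 2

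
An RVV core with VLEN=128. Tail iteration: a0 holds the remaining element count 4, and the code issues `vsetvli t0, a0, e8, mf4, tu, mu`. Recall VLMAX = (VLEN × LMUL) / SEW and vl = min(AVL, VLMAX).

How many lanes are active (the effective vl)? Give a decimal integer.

vl = 4

VLMAX = VLEN×LMUL/SEW = 128×1/4/8 = 4
vl = min(AVL, VLMAX) = min(4, 4) = 4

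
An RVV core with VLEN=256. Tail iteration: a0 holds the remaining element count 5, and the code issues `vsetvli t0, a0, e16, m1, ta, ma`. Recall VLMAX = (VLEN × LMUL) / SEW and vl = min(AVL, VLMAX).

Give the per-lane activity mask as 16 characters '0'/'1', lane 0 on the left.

predicate = 1111100000000000

lanes per group: 256·1/16 = 16
vl = min(AVL, VLMAX) = min(5, 16) = 5
bits (lane 0 leftmost): 1111100000000000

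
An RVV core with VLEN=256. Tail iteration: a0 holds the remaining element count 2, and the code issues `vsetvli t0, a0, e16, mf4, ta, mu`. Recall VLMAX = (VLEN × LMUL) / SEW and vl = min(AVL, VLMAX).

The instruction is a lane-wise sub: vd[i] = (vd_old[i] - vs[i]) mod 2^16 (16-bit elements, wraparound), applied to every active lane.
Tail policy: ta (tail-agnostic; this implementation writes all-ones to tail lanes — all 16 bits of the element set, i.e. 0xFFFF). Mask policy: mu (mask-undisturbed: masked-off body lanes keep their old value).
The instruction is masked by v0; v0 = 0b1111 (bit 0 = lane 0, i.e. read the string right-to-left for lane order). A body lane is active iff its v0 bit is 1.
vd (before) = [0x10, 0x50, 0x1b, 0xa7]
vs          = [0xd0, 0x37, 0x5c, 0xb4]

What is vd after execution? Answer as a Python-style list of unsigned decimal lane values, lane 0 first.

lanes per group: 256·1/4/16 = 4
vl ← min(2, 4) = 2
vd[0] sub(0x10,0xd0) -> 0xff40
vd[1] sub(0x50,0x37) -> 0x19
vd[2] tail/ones -> 0xffff
vd[3] tail/ones -> 0xffff

vd = [65344, 25, 65535, 65535]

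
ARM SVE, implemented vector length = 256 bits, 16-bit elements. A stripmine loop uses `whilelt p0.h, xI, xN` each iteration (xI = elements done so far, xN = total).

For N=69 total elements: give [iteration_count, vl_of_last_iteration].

lane count: 256 div 16 = 16
N=69: ⌈69/16⌉ = 5 iters; last vl = 69 − 4×16 = 5

[iterations, last_vl] = [5, 5]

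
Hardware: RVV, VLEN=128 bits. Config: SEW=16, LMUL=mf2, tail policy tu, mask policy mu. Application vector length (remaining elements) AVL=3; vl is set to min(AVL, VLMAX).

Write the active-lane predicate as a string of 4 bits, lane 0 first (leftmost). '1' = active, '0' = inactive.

predicate = 1110

VLMAX = (128 × 1/2) / 16 = 4 lanes
vl = min(AVL, VLMAX) = min(3, 4) = 3
bits (lane 0 leftmost): 1110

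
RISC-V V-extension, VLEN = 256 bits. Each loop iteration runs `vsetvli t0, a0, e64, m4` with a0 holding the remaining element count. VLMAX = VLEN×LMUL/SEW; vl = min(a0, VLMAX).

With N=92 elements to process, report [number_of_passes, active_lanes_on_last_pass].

lanes per group: 256·4/64 = 16
N=92: ⌈92/16⌉ = 6 iters; last vl = 92 − 5×16 = 12

[iterations, last_vl] = [6, 12]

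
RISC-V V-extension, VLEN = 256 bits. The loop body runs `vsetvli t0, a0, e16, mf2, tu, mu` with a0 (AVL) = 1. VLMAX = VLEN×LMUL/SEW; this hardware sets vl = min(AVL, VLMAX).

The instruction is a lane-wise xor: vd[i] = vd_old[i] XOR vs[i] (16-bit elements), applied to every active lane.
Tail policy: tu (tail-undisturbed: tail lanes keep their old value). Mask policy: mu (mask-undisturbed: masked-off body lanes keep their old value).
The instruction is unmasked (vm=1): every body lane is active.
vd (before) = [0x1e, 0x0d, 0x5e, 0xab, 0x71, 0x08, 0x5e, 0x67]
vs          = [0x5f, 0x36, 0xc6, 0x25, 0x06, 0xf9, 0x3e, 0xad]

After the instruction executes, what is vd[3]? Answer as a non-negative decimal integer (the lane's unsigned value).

vd[3] = 171

VLMAX = VLEN×LMUL/SEW = 256×1/2/16 = 8
vl ← min(1, 8) = 1
vd[0] xor(0x1e,0x5f) -> 0x41
vd[1] tail/keep -> 0x0d
vd[2] tail/keep -> 0x5e
vd[3] tail/keep -> 0xab
vd[4] tail/keep -> 0x71
vd[5] tail/keep -> 0x08
vd[6] tail/keep -> 0x5e
vd[7] tail/keep -> 0x67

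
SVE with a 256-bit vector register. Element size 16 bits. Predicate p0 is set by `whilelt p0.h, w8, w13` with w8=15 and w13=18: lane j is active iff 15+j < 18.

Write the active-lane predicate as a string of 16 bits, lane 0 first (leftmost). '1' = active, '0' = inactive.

predicate = 1110000000000000

256-bit reg / 16-bit elem → 16 lanes
p0[j] = (15+j < 18); true for j=0..2 → 3 lanes set
bits (lane 0 leftmost): 1110000000000000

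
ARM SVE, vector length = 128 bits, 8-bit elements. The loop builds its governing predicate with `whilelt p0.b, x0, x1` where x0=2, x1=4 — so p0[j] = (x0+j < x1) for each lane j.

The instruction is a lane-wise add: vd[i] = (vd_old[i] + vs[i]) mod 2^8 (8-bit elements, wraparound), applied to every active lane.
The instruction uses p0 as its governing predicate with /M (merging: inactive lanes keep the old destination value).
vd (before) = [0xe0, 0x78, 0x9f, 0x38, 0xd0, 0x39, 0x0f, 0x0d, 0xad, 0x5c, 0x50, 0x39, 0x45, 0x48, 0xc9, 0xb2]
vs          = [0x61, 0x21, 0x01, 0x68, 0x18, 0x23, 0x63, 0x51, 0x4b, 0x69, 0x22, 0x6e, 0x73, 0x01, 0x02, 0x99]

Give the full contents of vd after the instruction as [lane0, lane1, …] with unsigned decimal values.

vd = [65, 153, 159, 56, 208, 57, 15, 13, 173, 92, 80, 57, 69, 72, 201, 178]

register lanes = 128/8 = 16
p0[j] = (2+j < 4); true for j=0..1 → 2 lanes set
vd[0] add(0xe0,0x61) -> 0x41
vd[1] add(0x78,0x21) -> 0x99
vd[2] tail/keep -> 0x9f
vd[3] tail/keep -> 0x38
vd[4] tail/keep -> 0xd0
vd[5] tail/keep -> 0x39
vd[6] tail/keep -> 0x0f
vd[7] tail/keep -> 0x0d
vd[8] tail/keep -> 0xad
vd[9] tail/keep -> 0x5c
vd[10] tail/keep -> 0x50
vd[11] tail/keep -> 0x39
vd[12] tail/keep -> 0x45
vd[13] tail/keep -> 0x48
vd[14] tail/keep -> 0xc9
vd[15] tail/keep -> 0xb2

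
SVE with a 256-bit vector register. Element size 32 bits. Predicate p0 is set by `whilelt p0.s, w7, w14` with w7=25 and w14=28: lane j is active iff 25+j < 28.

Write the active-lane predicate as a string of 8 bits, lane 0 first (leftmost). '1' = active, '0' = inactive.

predicate = 11100000

256-bit reg / 32-bit elem → 8 lanes
active while 25+j < 28, i.e. j ∈ [0,3) capped at 8 ⇒ 3
bits (lane 0 leftmost): 11100000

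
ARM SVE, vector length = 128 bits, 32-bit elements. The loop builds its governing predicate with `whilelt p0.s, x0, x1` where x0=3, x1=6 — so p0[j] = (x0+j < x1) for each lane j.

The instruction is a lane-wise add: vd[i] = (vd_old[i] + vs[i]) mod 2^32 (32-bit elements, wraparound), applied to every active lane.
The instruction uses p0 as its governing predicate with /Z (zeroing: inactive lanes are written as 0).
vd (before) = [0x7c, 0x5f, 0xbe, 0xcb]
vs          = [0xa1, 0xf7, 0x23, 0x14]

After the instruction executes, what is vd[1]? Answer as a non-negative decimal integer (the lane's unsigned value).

128-bit reg / 32-bit elem → 4 lanes
p0[j] = (3+j < 6); true for j=0..2 → 3 lanes set
lane  0: add(0x7c,0xa1) ⇒ 0x11d
lane  1: add(0x5f,0xf7) ⇒ 0x156
lane  2: add(0xbe,0x23) ⇒ 0xe1
lane  3: tail/zero ⇒ 0x00

vd[1] = 342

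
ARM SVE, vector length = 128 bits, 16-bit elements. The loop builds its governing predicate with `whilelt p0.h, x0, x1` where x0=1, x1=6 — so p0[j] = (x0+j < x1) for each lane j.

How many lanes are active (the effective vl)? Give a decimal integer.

vl = 5

128-bit reg / 16-bit elem → 8 lanes
whilelt: lane j active iff 1+j < 6 → j < 5 → 5 active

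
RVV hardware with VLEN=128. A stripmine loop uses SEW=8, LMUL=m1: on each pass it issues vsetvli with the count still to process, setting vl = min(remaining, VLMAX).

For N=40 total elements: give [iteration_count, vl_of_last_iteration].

lanes per group: 128·1/8 = 16
iterations = ceil(40/16) = 3; final-pass vl = 8

[iterations, last_vl] = [3, 8]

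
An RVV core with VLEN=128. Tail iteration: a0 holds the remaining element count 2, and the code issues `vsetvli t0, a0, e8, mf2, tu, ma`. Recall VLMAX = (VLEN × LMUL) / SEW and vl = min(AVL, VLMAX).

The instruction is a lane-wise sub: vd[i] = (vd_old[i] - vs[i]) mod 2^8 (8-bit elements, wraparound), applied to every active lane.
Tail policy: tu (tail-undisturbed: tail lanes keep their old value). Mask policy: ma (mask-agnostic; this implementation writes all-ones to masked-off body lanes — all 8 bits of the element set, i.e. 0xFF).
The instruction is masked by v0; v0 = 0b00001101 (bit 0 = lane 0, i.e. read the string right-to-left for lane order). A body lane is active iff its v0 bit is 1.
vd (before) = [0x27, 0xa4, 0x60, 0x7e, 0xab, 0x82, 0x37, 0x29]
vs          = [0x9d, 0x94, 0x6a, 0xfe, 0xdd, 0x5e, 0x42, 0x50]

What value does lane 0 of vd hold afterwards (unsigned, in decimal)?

vd[0] = 138

VLMAX = VLEN×LMUL/SEW = 128×1/2/8 = 8
AVL=2 ≤ VLMAX=8, so vl = 2
[0] sub(0x27,0x9d) = 0x8a
[1] mask-off/ones = 0xff
[2] tail/keep = 0x60
[3] tail/keep = 0x7e
[4] tail/keep = 0xab
[5] tail/keep = 0x82
[6] tail/keep = 0x37
[7] tail/keep = 0x29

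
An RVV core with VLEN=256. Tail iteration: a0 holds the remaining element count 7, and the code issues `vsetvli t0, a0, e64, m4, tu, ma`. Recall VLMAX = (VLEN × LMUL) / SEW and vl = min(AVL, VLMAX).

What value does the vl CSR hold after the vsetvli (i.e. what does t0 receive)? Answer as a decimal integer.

vl = 7

VLMAX = (256 × 4) / 64 = 16 lanes
vl ← min(7, 16) = 7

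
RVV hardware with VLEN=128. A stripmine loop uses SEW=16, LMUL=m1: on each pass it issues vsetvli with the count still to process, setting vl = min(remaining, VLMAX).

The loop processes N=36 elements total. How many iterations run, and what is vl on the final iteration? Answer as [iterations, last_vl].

VLMAX = (128 × 1) / 16 = 8 lanes
N=36: ⌈36/8⌉ = 5 iters; last vl = 36 − 4×8 = 4

[iterations, last_vl] = [5, 4]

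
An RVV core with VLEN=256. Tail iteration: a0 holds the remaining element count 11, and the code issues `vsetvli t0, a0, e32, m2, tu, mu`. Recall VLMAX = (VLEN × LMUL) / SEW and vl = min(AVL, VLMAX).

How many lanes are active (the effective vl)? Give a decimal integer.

vl = 11

VLMAX = (256 × 2) / 32 = 16 lanes
AVL=11 ≤ VLMAX=16, so vl = 11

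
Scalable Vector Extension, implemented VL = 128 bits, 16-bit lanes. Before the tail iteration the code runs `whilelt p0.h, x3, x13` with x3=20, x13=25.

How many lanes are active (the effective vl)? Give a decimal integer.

lane count: 128 div 16 = 8
whilelt: lane j active iff 20+j < 25 → j < 5 → 5 active

vl = 5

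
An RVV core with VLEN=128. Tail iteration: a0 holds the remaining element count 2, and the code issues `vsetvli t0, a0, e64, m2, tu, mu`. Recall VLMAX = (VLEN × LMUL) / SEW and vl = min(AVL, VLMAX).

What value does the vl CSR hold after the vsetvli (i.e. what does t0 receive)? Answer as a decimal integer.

VLMAX = VLEN×LMUL/SEW = 128×2/64 = 4
AVL=2 ≤ VLMAX=4, so vl = 2

vl = 2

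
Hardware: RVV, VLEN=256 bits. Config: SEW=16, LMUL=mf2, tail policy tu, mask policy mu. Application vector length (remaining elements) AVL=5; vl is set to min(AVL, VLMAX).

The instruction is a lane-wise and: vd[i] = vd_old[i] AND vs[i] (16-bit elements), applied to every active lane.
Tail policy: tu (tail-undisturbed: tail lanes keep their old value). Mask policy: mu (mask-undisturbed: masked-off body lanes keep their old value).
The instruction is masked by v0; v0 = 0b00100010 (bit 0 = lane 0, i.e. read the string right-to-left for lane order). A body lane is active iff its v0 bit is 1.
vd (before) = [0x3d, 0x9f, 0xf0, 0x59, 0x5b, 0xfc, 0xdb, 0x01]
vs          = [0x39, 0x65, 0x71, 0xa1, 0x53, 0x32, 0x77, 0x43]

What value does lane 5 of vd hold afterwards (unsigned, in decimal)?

VLMAX = VLEN×LMUL/SEW = 256×1/2/16 = 8
vl ← min(5, 8) = 5
vd[0] mask-off/keep -> 0x3d
vd[1] and(0x9f,0x65) -> 0x05
vd[2] mask-off/keep -> 0xf0
vd[3] mask-off/keep -> 0x59
vd[4] mask-off/keep -> 0x5b
vd[5] tail/keep -> 0xfc
vd[6] tail/keep -> 0xdb
vd[7] tail/keep -> 0x01

vd[5] = 252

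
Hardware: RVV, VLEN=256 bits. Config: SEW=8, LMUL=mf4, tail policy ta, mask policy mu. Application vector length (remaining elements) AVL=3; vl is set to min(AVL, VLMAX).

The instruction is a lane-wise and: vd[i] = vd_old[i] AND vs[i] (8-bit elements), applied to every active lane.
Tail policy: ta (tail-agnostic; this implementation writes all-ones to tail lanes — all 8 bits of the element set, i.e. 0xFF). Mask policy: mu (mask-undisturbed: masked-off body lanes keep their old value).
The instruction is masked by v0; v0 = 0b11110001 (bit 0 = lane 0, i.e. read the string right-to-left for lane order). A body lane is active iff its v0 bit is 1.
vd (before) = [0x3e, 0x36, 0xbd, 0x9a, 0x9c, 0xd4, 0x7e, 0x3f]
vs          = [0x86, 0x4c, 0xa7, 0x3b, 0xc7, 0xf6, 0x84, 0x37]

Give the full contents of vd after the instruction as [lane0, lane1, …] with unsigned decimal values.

VLMAX = VLEN×LMUL/SEW = 256×1/4/8 = 8
vl = min(AVL, VLMAX) = min(3, 8) = 3
vd[0] and(0x3e,0x86) -> 0x06
vd[1] mask-off/keep -> 0x36
vd[2] mask-off/keep -> 0xbd
vd[3] tail/ones -> 0xff
vd[4] tail/ones -> 0xff
vd[5] tail/ones -> 0xff
vd[6] tail/ones -> 0xff
vd[7] tail/ones -> 0xff

vd = [6, 54, 189, 255, 255, 255, 255, 255]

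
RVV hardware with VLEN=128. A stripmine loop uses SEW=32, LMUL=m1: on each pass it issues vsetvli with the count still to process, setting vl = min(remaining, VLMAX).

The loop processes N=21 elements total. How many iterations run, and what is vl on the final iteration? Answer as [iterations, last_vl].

VLMAX = VLEN×LMUL/SEW = 128×1/32 = 4
21 elements at 4/iter → 6 passes, remainder 1 on the last

[iterations, last_vl] = [6, 1]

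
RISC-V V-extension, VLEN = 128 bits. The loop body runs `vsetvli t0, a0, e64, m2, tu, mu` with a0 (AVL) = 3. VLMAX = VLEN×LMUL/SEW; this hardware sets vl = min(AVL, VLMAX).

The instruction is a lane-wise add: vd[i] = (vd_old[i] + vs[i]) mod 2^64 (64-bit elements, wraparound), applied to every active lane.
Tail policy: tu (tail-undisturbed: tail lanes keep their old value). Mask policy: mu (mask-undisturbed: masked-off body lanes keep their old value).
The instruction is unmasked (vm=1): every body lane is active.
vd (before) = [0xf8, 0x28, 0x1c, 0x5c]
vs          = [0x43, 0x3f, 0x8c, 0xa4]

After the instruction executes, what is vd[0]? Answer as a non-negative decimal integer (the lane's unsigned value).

VLMAX = VLEN×LMUL/SEW = 128×2/64 = 4
vl = min(AVL, VLMAX) = min(3, 4) = 3
lane  0: add(0xf8,0x43) ⇒ 0x13b
lane  1: add(0x28,0x3f) ⇒ 0x67
lane  2: add(0x1c,0x8c) ⇒ 0xa8
lane  3: tail/keep ⇒ 0x5c

vd[0] = 315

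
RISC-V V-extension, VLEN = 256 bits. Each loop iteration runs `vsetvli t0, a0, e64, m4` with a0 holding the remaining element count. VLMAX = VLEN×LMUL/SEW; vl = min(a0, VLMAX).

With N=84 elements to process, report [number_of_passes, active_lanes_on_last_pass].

VLMAX = VLEN×LMUL/SEW = 256×4/64 = 16
N=84: ⌈84/16⌉ = 6 iters; last vl = 84 − 5×16 = 4

[iterations, last_vl] = [6, 4]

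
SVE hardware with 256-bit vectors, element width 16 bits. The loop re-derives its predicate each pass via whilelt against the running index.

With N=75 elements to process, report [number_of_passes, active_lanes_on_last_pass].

256-bit reg / 16-bit elem → 16 lanes
iterations = ceil(75/16) = 5; final-pass vl = 11

[iterations, last_vl] = [5, 11]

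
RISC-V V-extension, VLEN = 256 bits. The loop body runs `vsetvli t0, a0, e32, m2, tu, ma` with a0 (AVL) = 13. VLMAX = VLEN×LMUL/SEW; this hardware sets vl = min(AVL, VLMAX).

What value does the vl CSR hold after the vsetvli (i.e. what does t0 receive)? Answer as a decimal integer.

VLMAX = (256 × 2) / 32 = 16 lanes
AVL=13 ≤ VLMAX=16, so vl = 13

vl = 13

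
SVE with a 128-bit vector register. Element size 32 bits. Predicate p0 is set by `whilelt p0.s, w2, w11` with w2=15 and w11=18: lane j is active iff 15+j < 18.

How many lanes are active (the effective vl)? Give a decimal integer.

lane count: 128 div 32 = 4
active while 15+j < 18, i.e. j ∈ [0,3) capped at 4 ⇒ 3

vl = 3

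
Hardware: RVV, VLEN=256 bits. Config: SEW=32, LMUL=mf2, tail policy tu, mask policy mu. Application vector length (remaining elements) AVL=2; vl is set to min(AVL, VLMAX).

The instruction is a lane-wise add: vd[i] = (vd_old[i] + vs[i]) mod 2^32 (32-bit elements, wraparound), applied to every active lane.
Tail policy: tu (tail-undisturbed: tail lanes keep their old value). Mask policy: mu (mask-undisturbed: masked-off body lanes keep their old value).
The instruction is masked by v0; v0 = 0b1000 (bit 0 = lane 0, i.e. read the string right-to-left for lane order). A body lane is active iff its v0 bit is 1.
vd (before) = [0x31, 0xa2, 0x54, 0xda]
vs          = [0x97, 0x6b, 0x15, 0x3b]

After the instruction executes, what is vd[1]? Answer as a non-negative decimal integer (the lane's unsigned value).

vd[1] = 162

VLMAX = VLEN×LMUL/SEW = 256×1/2/32 = 4
vl ← min(2, 4) = 2
[0] mask-off/keep = 0x31
[1] mask-off/keep = 0xa2
[2] tail/keep = 0x54
[3] tail/keep = 0xda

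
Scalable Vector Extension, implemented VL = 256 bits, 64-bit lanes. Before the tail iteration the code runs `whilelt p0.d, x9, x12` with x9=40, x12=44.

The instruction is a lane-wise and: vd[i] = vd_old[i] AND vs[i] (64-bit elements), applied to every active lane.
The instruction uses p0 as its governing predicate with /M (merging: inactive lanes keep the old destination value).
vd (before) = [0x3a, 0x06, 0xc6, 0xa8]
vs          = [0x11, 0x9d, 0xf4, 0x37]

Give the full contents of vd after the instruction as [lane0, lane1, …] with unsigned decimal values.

vd = [16, 4, 196, 32]

lane count: 256 div 64 = 4
active while 40+j < 44, i.e. j ∈ [0,4) capped at 4 ⇒ 4
vd[0] and(0x3a,0x11) -> 0x10
vd[1] and(0x06,0x9d) -> 0x04
vd[2] and(0xc6,0xf4) -> 0xc4
vd[3] and(0xa8,0x37) -> 0x20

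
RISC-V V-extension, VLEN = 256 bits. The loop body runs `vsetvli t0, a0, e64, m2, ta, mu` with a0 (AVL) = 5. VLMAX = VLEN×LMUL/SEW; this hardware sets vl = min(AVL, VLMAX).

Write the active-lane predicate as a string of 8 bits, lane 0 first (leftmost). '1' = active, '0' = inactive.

VLMAX = (256 × 2) / 64 = 8 lanes
vl ← min(5, 8) = 5
bits (lane 0 leftmost): 11111000

predicate = 11111000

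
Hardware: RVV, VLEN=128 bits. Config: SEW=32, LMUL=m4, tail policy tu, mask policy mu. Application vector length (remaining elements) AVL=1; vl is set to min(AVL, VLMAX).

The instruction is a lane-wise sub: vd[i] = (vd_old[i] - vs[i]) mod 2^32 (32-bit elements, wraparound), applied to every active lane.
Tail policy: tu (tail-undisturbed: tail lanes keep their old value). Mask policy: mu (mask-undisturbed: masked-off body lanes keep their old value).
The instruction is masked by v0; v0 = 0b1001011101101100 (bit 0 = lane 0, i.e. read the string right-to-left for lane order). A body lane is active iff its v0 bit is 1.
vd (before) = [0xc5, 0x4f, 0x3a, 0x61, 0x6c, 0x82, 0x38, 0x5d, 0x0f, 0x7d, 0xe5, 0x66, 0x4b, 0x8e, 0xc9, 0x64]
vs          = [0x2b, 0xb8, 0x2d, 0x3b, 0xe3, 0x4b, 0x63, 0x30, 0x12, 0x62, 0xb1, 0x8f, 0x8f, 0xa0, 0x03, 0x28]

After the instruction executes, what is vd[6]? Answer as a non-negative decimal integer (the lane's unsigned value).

lanes per group: 128·4/32 = 16
AVL=1 ≤ VLMAX=16, so vl = 1
  i=0: mask-off/keep → 197
  i=1: tail/keep → 79
  i=2: tail/keep → 58
  i=3: tail/keep → 97
  i=4: tail/keep → 108
  i=5: tail/keep → 130
  i=6: tail/keep → 56
  i=7: tail/keep → 93
  i=8: tail/keep → 15
  i=9: tail/keep → 125
  i=10: tail/keep → 229
  i=11: tail/keep → 102
  i=12: tail/keep → 75
  i=13: tail/keep → 142
  i=14: tail/keep → 201
  i=15: tail/keep → 100

vd[6] = 56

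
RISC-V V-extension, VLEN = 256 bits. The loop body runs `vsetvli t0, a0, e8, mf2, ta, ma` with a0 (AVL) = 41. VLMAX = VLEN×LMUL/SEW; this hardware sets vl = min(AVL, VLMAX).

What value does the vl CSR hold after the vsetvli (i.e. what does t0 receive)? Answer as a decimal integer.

VLMAX = VLEN×LMUL/SEW = 256×1/2/8 = 16
vl = min(AVL, VLMAX) = min(41, 16) = 16

vl = 16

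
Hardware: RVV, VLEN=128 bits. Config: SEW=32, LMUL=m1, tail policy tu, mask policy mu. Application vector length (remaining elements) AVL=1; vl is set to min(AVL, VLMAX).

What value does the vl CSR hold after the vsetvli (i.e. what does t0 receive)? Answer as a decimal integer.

vl = 1

VLMAX = (128 × 1) / 32 = 4 lanes
vl ← min(1, 4) = 1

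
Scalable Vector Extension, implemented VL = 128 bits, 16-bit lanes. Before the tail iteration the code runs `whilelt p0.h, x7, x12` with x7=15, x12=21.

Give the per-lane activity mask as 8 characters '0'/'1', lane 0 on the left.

predicate = 11111100

128-bit reg / 16-bit elem → 8 lanes
active while 15+j < 21, i.e. j ∈ [0,6) capped at 8 ⇒ 6
bits (lane 0 leftmost): 11111100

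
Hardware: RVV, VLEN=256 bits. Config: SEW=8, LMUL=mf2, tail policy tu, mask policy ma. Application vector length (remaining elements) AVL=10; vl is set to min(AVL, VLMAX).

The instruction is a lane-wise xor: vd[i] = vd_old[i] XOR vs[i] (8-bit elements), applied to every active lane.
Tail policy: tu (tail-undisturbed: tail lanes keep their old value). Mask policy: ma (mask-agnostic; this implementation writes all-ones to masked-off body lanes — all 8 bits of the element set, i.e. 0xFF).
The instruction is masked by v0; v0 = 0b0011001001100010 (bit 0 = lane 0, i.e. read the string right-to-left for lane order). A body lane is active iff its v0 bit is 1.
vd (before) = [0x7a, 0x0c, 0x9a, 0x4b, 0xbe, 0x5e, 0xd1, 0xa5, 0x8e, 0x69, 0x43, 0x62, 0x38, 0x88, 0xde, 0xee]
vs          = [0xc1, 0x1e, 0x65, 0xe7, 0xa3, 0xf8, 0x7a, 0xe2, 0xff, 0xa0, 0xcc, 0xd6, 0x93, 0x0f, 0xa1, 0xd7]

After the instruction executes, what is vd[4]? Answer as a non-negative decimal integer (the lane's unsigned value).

vd[4] = 255

VLMAX = (256 × 1/2) / 8 = 16 lanes
AVL=10 ≤ VLMAX=16, so vl = 10
[0] mask-off/ones = 0xff
[1] xor(0x0c,0x1e) = 0x12
[2] mask-off/ones = 0xff
[3] mask-off/ones = 0xff
[4] mask-off/ones = 0xff
[5] xor(0x5e,0xf8) = 0xa6
[6] xor(0xd1,0x7a) = 0xab
[7] mask-off/ones = 0xff
[8] mask-off/ones = 0xff
[9] xor(0x69,0xa0) = 0xc9
[10] tail/keep = 0x43
[11] tail/keep = 0x62
[12] tail/keep = 0x38
[13] tail/keep = 0x88
[14] tail/keep = 0xde
[15] tail/keep = 0xee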